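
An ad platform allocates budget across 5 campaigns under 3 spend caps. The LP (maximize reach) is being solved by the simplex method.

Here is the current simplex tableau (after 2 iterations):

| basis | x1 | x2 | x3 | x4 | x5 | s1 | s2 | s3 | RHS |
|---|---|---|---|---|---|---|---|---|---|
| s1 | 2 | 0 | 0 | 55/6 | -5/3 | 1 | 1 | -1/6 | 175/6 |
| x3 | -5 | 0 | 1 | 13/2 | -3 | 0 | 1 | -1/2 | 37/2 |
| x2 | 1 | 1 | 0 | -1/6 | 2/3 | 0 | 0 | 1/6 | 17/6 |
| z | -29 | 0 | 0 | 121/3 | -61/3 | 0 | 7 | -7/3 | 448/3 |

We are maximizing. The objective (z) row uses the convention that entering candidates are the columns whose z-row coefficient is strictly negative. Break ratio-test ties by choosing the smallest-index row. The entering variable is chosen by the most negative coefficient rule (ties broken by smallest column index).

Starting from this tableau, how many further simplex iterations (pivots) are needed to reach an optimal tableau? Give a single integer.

pivot: x1 in, x2 out → z = 463/2
pivot: x5 in, x1 out → z = 943/4
No improving column remains; optimal.

2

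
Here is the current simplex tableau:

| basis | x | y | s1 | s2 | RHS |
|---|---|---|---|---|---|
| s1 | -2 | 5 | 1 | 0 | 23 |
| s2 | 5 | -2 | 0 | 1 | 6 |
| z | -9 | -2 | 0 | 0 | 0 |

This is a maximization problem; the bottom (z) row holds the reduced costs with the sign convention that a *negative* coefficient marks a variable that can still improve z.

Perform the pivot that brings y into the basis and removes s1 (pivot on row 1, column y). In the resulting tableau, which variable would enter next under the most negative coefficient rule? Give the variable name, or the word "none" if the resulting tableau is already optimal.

Pivot element 5. New z-row = old z-row − (-2)·(row 1/5).
Updated z-row coefficients: x: -49/5, y: 0, s1: 2/5, s2: 0.
The most negative is -49/5 in column x, so x would enter next.

x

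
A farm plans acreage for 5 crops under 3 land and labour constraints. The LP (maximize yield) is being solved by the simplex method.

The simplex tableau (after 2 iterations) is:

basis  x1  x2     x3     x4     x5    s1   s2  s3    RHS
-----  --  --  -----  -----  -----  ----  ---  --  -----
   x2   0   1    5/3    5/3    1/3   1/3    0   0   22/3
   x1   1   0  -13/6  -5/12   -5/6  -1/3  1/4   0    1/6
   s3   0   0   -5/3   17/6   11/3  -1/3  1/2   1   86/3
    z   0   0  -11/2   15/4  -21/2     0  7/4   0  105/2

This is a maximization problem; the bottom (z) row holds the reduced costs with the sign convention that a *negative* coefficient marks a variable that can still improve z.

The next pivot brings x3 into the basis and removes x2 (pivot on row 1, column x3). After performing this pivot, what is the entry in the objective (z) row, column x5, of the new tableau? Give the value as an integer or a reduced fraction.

-47/5

Pivot element is row 1, column x3: 5/3.
Normalize row 1: new (row 1, x5) = (1/3)/(5/3) = 1/5.
z-row ← z-row − (-11/2)·(new row 1): -21/2 − (-11/2)·(1/5) = -47/5.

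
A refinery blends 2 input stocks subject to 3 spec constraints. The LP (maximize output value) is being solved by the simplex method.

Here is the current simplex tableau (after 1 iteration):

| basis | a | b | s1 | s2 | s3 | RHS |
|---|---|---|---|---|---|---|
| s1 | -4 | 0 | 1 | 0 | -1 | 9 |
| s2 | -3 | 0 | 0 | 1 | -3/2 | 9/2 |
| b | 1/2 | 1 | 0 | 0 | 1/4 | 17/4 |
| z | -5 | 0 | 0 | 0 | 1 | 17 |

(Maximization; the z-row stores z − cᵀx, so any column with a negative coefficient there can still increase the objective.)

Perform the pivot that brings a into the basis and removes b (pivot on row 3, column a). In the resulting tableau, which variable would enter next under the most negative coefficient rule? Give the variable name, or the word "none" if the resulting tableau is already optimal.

Pivot element 1/2. New z-row = old z-row − (-5)·(row 3/(1/2)).
Updated z-row coefficients: a: 0, b: 10, s1: 0, s2: 0, s3: 7/2.
No coefficient is strictly negative; the tableau after this pivot is optimal.

none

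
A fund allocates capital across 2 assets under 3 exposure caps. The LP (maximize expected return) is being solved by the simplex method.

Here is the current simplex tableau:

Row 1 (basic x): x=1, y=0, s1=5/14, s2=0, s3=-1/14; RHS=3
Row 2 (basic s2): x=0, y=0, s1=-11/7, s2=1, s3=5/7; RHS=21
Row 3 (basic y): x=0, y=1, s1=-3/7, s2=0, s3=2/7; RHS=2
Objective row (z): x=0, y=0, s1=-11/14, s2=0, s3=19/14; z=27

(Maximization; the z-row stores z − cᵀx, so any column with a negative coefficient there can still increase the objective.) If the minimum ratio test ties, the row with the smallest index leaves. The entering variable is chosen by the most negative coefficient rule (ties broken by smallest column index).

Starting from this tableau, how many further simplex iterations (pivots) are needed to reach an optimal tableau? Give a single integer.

pivot: s1 in, x out → z = 168/5
No improving column remains; optimal.

1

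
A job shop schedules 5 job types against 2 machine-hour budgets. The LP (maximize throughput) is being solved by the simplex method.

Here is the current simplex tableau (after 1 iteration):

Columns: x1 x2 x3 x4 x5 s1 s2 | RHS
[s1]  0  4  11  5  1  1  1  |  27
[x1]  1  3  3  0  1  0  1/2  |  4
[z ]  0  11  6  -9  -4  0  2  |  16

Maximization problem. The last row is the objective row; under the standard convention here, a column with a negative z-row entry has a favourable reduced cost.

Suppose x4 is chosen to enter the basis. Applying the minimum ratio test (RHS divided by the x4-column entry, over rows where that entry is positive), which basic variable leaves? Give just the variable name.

s1

Ratios: row 1 (s1): 27/5 = 27/5; row 2 (x1): entry 0 ≤ 0, skip.
Minimum ratio 27/5 is in the s1 row, so s1 leaves.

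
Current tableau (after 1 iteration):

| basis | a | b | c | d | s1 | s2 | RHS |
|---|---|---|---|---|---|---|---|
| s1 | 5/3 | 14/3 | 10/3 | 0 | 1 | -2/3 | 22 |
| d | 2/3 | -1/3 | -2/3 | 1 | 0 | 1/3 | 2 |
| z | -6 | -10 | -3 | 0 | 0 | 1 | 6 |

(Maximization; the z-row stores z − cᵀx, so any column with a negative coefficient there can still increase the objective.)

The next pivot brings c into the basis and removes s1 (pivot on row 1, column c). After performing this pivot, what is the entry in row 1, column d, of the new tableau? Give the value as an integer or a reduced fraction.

0

Pivot element is row 1, column c: 10/3.
Normalize row 1: new (row 1, d) = 0/(10/3) = 0.
Row 1 is the pivot row, so the entry is 0.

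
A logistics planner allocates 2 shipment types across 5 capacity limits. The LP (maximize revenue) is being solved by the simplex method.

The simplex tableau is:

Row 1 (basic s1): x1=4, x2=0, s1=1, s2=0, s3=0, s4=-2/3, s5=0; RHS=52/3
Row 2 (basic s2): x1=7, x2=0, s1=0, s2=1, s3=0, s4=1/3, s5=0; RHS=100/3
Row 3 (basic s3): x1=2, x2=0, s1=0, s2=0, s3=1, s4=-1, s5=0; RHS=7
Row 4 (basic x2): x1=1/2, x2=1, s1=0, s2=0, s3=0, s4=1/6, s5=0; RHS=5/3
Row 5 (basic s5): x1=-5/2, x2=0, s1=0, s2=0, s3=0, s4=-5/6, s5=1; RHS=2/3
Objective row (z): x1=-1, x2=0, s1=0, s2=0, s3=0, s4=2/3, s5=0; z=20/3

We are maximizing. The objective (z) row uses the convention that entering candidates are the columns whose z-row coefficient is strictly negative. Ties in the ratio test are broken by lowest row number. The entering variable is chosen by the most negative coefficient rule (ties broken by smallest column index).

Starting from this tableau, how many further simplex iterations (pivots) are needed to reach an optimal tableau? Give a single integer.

pivot: x1 in, x2 out → z = 10
No improving column remains; optimal.

1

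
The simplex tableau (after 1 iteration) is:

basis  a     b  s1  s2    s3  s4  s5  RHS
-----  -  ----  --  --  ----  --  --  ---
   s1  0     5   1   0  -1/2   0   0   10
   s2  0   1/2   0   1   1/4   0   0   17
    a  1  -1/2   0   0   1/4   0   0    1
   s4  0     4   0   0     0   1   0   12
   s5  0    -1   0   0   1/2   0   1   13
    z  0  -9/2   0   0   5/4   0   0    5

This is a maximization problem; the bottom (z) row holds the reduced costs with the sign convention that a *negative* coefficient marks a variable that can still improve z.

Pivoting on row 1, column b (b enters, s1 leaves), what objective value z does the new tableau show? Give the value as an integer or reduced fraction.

Minimum ratio for b: 10/5 = 2.
z changes by −(z-row coeff of b)·ratio = −(-9/2)·2 = 9.
New z = 5 + 9 = 14.

14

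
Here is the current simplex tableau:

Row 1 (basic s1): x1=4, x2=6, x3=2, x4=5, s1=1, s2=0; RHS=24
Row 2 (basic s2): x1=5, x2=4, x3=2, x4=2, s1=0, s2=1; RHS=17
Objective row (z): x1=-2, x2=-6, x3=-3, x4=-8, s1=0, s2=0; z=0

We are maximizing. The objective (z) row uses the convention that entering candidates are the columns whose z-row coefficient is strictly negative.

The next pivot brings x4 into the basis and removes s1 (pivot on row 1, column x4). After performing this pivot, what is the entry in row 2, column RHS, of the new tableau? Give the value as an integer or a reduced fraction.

37/5

Pivot element is row 1, column x4: 5.
Normalize row 1: new (row 1, RHS) = 24/5 = 24/5.
row 2 ← row 2 − 2·(new row 1): 17 − 2·(24/5) = 37/5.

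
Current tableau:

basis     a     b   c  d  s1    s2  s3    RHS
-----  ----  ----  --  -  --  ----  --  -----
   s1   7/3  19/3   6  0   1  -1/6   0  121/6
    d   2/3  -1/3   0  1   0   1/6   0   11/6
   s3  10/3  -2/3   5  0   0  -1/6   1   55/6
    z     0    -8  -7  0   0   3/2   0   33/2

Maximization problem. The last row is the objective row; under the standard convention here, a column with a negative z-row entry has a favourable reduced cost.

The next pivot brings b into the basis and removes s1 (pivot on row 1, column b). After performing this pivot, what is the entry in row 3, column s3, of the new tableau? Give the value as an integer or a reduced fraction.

Pivot element is row 1, column b: 19/3.
Normalize row 1: new (row 1, s3) = 0/(19/3) = 0.
row 3 ← row 3 − (-2/3)·(new row 1): 1 − (-2/3)·0 = 1.

1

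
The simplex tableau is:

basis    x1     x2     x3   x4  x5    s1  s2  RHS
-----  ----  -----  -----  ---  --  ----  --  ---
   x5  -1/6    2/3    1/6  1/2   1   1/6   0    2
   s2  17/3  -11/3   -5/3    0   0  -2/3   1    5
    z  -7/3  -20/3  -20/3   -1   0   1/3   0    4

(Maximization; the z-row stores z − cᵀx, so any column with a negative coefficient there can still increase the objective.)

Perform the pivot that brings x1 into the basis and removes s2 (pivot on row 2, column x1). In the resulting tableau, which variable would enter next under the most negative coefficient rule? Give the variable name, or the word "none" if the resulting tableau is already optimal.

Pivot element 17/3. New z-row = old z-row − (-7/3)·(row 2/(17/3)).
Updated z-row coefficients: x1: 0, x2: -139/17, x3: -125/17, x4: -1, x5: 0, s1: 1/17, s2: 7/17.
The most negative is -139/17 in column x2, so x2 would enter next.

x2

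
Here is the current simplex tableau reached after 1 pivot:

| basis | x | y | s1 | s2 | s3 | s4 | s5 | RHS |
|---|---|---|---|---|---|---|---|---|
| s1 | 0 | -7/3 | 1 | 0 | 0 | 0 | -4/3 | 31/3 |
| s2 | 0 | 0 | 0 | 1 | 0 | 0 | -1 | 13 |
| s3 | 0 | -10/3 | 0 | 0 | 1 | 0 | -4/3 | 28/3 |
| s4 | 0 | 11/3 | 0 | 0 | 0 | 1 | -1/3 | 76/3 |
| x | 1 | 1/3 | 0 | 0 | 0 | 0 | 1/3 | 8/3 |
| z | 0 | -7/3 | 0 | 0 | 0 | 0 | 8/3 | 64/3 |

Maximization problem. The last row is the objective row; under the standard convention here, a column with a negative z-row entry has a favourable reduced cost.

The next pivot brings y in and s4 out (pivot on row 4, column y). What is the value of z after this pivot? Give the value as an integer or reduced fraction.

412/11

Minimum ratio for y: (76/3)/(11/3) = 76/11.
z changes by −(z-row coeff of y)·ratio = −(-7/3)·(76/11) = 532/33.
New z = 64/3 + (532/33) = 412/11.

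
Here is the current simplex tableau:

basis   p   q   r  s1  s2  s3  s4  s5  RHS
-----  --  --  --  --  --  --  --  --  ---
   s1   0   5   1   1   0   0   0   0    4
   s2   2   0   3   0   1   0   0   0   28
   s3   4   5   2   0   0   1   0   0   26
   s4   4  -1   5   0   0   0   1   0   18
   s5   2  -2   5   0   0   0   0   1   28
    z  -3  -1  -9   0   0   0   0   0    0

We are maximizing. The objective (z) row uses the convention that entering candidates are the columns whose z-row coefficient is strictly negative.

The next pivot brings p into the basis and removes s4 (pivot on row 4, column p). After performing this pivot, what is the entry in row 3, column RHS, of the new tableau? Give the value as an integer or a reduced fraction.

8

Pivot element is row 4, column p: 4.
Normalize row 4: new (row 4, RHS) = 18/4 = 9/2.
row 3 ← row 3 − 4·(new row 4): 26 − 4·(9/2) = 8.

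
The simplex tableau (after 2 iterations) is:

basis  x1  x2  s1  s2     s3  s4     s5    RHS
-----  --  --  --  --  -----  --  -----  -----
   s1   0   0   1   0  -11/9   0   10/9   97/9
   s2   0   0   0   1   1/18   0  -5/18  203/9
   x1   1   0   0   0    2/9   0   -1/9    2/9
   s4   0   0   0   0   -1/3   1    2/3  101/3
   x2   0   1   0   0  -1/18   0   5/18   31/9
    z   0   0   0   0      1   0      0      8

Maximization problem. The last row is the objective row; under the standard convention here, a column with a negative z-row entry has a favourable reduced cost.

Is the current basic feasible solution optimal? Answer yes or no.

No objective-row coefficient is strictly negative, so no entering variable exists; the tableau is optimal.

yes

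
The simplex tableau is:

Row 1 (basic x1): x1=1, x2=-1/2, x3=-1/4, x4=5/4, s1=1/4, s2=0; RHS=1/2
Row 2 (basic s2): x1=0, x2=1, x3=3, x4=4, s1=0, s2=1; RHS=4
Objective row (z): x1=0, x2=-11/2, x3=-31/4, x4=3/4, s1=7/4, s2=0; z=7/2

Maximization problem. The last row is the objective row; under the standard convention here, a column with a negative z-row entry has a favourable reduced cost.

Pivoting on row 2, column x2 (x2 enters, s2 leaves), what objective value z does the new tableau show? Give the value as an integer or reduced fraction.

Minimum ratio for x2: 4/1 = 4.
z changes by −(z-row coeff of x2)·ratio = −(-11/2)·4 = 22.
New z = 7/2 + 22 = 51/2.

51/2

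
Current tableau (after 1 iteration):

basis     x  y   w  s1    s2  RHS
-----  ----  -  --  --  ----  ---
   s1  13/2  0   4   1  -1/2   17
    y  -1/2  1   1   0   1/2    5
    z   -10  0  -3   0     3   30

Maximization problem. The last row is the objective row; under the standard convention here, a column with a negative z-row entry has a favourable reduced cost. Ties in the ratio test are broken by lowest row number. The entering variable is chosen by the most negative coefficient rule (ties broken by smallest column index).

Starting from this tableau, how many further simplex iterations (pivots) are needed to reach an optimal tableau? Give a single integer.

1

pivot: x in, s1 out → z = 730/13
No improving column remains; optimal.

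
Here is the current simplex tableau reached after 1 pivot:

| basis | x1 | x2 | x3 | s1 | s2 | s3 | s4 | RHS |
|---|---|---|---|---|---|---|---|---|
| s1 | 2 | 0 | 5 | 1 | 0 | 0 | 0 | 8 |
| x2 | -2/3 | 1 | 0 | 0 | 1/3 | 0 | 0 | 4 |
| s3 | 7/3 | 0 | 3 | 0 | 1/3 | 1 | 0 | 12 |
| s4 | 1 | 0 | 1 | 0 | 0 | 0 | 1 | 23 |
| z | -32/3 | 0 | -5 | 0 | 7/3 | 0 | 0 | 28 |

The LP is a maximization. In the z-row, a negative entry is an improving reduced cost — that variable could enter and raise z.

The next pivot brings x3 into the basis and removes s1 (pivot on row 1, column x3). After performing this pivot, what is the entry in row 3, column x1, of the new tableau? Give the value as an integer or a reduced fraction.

17/15

Pivot element is row 1, column x3: 5.
Normalize row 1: new (row 1, x1) = 2/5 = 2/5.
row 3 ← row 3 − 3·(new row 1): 7/3 − 3·(2/5) = 17/15.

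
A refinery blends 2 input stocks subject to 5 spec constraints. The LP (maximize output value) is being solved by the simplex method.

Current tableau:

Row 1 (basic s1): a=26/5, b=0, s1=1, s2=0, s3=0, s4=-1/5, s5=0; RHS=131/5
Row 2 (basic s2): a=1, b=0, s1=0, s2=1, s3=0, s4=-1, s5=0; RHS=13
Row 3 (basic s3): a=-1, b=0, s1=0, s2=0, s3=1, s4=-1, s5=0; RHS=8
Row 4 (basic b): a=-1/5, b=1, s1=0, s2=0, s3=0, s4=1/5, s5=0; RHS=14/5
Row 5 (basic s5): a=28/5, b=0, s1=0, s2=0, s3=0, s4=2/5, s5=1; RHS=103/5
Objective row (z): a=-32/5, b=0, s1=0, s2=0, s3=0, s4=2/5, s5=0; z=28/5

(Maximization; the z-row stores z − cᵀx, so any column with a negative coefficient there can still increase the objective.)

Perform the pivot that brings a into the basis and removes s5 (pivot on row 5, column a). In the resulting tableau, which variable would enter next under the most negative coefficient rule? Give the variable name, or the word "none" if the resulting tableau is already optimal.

none

Pivot element 28/5. New z-row = old z-row − (-32/5)·(row 5/(28/5)).
Updated z-row coefficients: a: 0, b: 0, s1: 0, s2: 0, s3: 0, s4: 6/7, s5: 8/7.
No coefficient is strictly negative; the tableau after this pivot is optimal.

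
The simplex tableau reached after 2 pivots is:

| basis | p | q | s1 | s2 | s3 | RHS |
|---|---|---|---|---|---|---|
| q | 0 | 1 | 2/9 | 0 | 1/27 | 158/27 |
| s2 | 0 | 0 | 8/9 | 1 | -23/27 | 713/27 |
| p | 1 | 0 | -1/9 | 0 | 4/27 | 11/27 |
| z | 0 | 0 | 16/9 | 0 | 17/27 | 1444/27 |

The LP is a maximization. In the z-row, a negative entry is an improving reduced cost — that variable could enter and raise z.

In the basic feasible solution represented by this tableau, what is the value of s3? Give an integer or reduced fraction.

s3 is nonbasic (not in the basis column), so its value in the current BFS is 0.

0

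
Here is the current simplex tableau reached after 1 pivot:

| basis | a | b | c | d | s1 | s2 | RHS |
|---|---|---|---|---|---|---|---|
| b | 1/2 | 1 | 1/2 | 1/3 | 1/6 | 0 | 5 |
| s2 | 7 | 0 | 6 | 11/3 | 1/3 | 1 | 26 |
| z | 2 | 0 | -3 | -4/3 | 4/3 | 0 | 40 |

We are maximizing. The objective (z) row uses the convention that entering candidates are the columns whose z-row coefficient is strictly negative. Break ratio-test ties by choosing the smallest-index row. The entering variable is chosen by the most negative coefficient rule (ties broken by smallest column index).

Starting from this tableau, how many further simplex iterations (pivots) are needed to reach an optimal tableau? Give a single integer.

1

pivot: c in, s2 out → z = 53
No improving column remains; optimal.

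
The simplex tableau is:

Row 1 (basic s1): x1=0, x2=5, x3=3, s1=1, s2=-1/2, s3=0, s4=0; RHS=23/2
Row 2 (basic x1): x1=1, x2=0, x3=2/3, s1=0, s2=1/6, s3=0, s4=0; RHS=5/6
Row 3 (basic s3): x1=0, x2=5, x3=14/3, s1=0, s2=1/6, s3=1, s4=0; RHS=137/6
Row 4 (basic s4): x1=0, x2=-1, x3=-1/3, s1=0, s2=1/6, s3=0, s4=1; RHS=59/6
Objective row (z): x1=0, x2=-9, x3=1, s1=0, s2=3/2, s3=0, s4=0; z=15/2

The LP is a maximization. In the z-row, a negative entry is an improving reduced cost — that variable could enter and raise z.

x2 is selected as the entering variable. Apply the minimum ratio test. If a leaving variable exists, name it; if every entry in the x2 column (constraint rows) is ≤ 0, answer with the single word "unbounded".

s1

Ratios: row 1 (s1): (23/2)/5 = 23/10; row 2 (x1): entry 0 ≤ 0, skip; row 3 (s3): (137/6)/5 = 137/30; row 4 (s4): entry -1 ≤ 0, skip.
Minimum ratio is in the s1 row, so s1 leaves.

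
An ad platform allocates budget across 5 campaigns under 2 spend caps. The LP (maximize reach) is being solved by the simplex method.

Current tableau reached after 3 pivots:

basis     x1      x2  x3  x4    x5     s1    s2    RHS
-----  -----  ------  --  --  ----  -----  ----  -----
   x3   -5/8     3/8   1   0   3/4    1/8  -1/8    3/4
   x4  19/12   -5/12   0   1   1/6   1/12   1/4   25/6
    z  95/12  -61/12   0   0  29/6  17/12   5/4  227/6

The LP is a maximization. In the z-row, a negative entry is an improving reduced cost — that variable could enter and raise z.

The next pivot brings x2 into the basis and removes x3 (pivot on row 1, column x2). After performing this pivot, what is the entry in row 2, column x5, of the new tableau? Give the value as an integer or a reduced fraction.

Pivot element is row 1, column x2: 3/8.
Normalize row 1: new (row 1, x5) = (3/4)/(3/8) = 2.
row 2 ← row 2 − (-5/12)·(new row 1): 1/6 − (-5/12)·2 = 1.

1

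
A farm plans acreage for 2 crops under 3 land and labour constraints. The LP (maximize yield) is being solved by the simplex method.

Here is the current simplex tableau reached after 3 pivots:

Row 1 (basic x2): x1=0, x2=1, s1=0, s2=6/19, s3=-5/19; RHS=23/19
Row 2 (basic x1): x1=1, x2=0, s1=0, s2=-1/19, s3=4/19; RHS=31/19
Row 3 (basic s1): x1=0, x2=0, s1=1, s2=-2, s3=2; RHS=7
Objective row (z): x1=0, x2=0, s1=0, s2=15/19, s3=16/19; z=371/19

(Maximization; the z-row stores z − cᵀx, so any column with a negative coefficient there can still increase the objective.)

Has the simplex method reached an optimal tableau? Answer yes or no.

yes

No objective-row coefficient is strictly negative, so no entering variable exists; the tableau is optimal.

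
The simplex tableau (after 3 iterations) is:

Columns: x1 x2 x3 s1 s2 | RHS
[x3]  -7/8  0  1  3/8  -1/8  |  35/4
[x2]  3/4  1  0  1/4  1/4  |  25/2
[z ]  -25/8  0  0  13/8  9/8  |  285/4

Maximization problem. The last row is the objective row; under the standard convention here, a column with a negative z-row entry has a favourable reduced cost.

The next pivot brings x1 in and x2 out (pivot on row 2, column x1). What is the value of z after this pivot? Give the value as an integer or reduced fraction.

Minimum ratio for x1: (25/2)/(3/4) = 50/3.
z changes by −(z-row coeff of x1)·ratio = −(-25/8)·(50/3) = 625/12.
New z = 285/4 + (625/12) = 370/3.

370/3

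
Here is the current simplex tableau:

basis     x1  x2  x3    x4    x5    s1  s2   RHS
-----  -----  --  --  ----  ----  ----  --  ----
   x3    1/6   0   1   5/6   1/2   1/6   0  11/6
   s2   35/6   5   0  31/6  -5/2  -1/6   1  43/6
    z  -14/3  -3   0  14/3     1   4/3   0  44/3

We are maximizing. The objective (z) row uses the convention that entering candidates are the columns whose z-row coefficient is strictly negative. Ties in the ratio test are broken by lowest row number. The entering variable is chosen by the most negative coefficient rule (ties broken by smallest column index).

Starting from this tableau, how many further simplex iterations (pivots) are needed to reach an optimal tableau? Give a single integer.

pivot: x1 in, s2 out → z = 102/5
pivot: x5 in, x3 out → z = 93/4
No improving column remains; optimal.

2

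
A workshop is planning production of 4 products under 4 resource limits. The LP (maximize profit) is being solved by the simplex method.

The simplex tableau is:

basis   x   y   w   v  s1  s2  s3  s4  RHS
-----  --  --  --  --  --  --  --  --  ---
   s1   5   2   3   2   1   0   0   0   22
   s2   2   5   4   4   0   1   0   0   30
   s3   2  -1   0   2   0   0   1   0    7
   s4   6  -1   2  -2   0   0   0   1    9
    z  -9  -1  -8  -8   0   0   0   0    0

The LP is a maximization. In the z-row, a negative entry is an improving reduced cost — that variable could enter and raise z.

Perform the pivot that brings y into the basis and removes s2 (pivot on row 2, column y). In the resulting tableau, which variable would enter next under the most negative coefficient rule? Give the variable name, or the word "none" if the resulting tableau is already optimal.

Pivot element 5. New z-row = old z-row − (-1)·(row 2/5).
Updated z-row coefficients: x: -43/5, y: 0, w: -36/5, v: -36/5, s1: 0, s2: 1/5, s3: 0, s4: 0.
The most negative is -43/5 in column x, so x would enter next.

x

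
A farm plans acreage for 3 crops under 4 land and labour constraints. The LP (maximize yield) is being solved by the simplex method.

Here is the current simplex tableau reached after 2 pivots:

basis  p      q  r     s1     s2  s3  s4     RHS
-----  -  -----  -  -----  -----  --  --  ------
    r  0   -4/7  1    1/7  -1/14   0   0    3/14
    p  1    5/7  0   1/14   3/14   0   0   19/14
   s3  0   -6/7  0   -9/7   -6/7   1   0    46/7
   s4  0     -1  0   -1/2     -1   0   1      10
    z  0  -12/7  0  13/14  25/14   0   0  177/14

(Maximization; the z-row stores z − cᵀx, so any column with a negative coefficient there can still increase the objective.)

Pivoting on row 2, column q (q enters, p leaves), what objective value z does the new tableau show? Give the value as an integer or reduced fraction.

Minimum ratio for q: (19/14)/(5/7) = 19/10.
z changes by −(z-row coeff of q)·ratio = −(-12/7)·(19/10) = 114/35.
New z = 177/14 + (114/35) = 159/10.

159/10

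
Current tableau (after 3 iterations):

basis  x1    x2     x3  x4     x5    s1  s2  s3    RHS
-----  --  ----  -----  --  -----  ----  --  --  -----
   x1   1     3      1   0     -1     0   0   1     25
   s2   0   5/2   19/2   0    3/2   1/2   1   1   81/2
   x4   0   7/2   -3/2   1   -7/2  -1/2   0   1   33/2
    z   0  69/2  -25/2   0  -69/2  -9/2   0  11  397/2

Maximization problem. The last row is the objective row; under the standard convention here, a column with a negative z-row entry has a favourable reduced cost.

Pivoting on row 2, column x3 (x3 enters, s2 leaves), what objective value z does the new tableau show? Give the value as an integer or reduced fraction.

Minimum ratio for x3: (81/2)/(19/2) = 81/19.
z changes by −(z-row coeff of x3)·ratio = −(-25/2)·(81/19) = 2025/38.
New z = 397/2 + (2025/38) = 4784/19.

4784/19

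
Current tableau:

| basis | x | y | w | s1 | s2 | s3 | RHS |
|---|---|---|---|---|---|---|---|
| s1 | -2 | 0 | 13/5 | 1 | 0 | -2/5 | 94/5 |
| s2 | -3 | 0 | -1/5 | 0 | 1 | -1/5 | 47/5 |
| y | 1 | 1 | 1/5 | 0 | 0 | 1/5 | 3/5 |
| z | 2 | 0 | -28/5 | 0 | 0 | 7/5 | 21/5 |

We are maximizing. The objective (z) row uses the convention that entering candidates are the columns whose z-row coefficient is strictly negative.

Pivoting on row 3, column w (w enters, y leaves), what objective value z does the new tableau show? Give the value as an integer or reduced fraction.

Minimum ratio for w: (3/5)/(1/5) = 3.
z changes by −(z-row coeff of w)·ratio = −(-28/5)·3 = 84/5.
New z = 21/5 + (84/5) = 21.

21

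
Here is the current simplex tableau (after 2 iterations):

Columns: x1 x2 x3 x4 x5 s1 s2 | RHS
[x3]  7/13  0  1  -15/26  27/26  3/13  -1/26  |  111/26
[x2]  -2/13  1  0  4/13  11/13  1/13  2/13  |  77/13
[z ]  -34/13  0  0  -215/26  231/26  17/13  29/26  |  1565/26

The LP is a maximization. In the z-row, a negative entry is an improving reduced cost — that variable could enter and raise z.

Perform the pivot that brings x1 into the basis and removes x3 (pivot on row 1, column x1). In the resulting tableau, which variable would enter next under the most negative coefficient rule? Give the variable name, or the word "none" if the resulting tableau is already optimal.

x4

Pivot element 7/13. New z-row = old z-row − (-34/13)·(row 1/(7/13)).
Updated z-row coefficients: x1: 0, x2: 0, x3: 34/7, x4: -155/14, x5: 195/14, s1: 17/7, s2: 13/14.
The most negative is -155/14 in column x4, so x4 would enter next.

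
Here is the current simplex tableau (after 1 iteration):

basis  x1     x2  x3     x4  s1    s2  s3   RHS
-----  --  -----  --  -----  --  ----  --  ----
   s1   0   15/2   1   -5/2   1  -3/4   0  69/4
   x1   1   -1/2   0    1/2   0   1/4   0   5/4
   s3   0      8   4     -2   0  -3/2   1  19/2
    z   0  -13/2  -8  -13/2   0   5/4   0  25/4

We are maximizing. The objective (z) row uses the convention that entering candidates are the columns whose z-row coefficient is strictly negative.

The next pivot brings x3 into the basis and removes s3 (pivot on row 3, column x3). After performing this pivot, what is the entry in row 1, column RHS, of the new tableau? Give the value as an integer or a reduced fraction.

Pivot element is row 3, column x3: 4.
Normalize row 3: new (row 3, RHS) = (19/2)/4 = 19/8.
row 1 ← row 1 − 1·(new row 3): 69/4 − 1·(19/8) = 119/8.

119/8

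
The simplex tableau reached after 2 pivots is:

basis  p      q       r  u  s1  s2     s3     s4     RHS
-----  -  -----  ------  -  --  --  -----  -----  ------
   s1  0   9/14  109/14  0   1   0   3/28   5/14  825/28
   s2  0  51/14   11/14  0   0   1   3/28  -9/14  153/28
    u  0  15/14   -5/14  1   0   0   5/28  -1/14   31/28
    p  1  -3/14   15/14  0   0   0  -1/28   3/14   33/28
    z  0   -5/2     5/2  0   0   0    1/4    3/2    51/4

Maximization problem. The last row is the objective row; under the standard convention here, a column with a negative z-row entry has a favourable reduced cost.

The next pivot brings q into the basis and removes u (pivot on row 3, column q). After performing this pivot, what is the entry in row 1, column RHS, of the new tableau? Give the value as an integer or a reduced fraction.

Pivot element is row 3, column q: 15/14.
Normalize row 3: new (row 3, RHS) = (31/28)/(15/14) = 31/30.
row 1 ← row 1 − (9/14)·(new row 3): 825/28 − (9/14)·(31/30) = 144/5.

144/5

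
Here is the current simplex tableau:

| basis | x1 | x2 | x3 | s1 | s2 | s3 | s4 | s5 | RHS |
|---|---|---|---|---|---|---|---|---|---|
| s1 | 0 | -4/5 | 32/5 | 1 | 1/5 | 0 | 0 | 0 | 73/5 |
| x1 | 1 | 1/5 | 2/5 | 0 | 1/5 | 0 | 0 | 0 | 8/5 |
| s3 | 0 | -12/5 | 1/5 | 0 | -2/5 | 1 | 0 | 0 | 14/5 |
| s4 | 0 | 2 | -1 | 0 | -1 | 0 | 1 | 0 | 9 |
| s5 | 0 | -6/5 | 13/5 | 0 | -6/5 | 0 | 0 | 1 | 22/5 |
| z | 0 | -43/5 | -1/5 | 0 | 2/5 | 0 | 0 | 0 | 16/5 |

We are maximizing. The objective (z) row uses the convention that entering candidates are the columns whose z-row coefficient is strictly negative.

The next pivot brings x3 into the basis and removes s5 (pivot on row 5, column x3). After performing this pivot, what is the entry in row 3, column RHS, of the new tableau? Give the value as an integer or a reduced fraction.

32/13

Pivot element is row 5, column x3: 13/5.
Normalize row 5: new (row 5, RHS) = (22/5)/(13/5) = 22/13.
row 3 ← row 3 − (1/5)·(new row 5): 14/5 − (1/5)·(22/13) = 32/13.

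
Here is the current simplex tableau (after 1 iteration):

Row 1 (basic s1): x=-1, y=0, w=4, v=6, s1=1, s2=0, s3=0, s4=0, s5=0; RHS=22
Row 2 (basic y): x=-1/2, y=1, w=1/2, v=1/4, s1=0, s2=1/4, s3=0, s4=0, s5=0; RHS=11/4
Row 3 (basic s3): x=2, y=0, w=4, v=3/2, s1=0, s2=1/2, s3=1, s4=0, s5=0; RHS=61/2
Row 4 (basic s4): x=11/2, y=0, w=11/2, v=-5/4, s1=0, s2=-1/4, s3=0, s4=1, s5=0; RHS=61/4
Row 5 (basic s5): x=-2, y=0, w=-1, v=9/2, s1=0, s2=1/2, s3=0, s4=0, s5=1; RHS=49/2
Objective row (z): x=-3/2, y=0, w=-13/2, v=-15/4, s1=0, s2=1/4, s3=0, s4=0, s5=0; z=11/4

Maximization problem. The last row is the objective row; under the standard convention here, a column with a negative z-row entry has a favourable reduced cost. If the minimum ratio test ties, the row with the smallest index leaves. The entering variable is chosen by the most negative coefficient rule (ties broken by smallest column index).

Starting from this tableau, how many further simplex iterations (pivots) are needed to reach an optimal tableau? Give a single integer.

pivot: w in, s4 out → z = 457/22
pivot: v in, s1 out → z = 1103/38
No improving column remains; optimal.

2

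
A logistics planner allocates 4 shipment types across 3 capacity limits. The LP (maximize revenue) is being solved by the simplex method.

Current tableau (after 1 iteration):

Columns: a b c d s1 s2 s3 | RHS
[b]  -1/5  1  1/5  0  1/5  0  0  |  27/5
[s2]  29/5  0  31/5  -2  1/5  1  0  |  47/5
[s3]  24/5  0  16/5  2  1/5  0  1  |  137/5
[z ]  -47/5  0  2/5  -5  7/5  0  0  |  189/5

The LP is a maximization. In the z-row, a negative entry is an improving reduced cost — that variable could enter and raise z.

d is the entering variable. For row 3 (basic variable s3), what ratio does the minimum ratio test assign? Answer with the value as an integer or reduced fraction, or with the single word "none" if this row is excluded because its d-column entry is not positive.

137/10

Ratio = RHS / (d entry) = (137/5) / 2 = 137/10.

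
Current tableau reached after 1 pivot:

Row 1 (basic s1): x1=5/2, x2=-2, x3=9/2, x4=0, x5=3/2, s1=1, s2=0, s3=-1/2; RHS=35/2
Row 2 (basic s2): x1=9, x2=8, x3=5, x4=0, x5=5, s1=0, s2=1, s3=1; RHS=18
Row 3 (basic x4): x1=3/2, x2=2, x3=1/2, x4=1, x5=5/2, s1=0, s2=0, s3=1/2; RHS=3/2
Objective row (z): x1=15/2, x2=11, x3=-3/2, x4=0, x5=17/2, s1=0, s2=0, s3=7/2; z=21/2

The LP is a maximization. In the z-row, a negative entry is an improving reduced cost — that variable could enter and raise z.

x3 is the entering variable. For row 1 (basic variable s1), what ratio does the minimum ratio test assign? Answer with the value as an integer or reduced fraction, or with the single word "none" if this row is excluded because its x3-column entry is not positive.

35/9

Ratio = RHS / (x3 entry) = (35/2) / (9/2) = 35/9.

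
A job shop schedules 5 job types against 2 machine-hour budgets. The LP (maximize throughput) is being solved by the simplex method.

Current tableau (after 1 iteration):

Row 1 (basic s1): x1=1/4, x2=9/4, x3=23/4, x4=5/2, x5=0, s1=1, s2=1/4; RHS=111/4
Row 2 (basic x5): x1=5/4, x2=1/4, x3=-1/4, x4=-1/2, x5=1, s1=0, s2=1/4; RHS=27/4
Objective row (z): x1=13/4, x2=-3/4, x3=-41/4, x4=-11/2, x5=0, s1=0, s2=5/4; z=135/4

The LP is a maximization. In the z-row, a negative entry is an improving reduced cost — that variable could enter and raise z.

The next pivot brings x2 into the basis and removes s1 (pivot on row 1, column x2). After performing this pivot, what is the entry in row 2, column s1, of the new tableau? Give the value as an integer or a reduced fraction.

-1/9

Pivot element is row 1, column x2: 9/4.
Normalize row 1: new (row 1, s1) = 1/(9/4) = 4/9.
row 2 ← row 2 − (1/4)·(new row 1): 0 − (1/4)·(4/9) = -1/9.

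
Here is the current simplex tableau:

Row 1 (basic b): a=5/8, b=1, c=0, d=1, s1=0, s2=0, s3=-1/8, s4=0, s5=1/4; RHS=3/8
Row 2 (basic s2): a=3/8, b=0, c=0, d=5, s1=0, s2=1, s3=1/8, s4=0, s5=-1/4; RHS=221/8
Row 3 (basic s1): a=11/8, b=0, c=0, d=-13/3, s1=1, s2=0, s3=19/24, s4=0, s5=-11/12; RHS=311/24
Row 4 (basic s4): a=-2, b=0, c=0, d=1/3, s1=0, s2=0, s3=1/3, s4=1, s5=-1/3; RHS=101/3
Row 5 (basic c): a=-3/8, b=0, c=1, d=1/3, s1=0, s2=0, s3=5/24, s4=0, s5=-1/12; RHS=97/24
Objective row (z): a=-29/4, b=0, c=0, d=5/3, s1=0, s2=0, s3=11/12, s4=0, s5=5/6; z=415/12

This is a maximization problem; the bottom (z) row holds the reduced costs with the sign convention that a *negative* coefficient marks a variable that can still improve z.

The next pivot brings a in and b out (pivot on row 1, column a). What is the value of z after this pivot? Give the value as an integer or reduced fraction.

584/15

Minimum ratio for a: (3/8)/(5/8) = 3/5.
z changes by −(z-row coeff of a)·ratio = −(-29/4)·(3/5) = 87/20.
New z = 415/12 + (87/20) = 584/15.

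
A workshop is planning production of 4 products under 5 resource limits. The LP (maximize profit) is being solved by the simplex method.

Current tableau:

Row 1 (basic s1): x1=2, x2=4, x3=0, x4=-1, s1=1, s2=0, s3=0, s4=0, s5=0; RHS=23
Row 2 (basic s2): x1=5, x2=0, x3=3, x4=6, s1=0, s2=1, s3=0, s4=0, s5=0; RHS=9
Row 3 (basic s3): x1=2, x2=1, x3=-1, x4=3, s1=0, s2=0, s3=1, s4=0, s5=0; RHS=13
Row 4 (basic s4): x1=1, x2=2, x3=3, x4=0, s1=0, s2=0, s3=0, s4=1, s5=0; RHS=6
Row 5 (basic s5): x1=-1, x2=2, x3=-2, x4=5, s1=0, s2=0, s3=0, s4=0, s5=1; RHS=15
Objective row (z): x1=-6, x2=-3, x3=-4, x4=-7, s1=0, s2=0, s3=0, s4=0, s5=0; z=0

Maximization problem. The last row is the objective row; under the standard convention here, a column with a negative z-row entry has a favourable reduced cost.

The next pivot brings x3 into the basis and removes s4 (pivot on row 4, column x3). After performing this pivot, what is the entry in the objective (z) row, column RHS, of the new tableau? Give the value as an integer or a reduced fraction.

Pivot element is row 4, column x3: 3.
Normalize row 4: new (row 4, RHS) = 6/3 = 2.
z-row ← z-row − (-4)·(new row 4): 0 − (-4)·2 = 8.

8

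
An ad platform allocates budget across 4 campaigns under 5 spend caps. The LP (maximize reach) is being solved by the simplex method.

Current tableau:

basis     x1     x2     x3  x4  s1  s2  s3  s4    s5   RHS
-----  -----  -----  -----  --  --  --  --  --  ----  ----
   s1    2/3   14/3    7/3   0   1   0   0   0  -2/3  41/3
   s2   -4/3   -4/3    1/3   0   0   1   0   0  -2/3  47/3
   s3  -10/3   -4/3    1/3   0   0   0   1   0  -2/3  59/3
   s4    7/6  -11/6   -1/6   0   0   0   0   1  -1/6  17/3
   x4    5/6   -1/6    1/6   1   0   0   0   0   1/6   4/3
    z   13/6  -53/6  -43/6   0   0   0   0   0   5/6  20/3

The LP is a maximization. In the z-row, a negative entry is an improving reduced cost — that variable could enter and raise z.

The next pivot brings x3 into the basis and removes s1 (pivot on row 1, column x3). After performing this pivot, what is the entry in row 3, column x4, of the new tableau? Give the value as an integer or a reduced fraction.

0

Pivot element is row 1, column x3: 7/3.
Normalize row 1: new (row 1, x4) = 0/(7/3) = 0.
row 3 ← row 3 − (1/3)·(new row 1): 0 − (1/3)·0 = 0.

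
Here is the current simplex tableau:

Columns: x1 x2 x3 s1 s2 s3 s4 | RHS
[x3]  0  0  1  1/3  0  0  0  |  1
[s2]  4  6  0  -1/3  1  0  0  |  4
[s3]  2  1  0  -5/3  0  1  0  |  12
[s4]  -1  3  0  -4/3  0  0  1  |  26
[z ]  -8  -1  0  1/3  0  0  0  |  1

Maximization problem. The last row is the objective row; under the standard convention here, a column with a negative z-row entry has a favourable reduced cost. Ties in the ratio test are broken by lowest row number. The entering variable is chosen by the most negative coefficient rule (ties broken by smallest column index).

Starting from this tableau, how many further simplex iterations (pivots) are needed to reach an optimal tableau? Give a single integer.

pivot: x1 in, s2 out → z = 9
pivot: s1 in, x3 out → z = 10
No improving column remains; optimal.

2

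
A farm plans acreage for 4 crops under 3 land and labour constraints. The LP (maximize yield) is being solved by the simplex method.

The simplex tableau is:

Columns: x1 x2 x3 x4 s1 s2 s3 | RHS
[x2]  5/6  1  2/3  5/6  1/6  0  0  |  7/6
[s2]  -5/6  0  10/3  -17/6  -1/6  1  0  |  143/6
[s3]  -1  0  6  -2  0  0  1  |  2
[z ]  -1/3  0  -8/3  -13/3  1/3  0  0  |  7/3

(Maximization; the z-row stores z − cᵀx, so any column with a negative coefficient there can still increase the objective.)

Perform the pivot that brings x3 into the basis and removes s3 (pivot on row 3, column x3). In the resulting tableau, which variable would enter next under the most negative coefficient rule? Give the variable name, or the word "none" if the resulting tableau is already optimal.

Pivot element 6. New z-row = old z-row − (-8/3)·(row 3/6).
Updated z-row coefficients: x1: -7/9, x2: 0, x3: 0, x4: -47/9, s1: 1/3, s2: 0, s3: 4/9.
The most negative is -47/9 in column x4, so x4 would enter next.

x4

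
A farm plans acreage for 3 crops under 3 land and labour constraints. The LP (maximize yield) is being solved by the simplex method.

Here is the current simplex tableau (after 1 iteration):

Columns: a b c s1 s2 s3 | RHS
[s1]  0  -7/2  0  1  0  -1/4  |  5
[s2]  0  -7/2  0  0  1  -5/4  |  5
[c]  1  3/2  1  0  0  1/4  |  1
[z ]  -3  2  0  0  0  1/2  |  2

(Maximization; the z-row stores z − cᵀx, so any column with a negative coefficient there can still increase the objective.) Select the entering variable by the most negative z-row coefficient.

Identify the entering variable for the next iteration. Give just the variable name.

a

Objective-row coefficients: a: -3, b: 2, c: 0, s1: 0, s2: 0, s3: 1/2.
The most negative is -3 in column a, so a enters.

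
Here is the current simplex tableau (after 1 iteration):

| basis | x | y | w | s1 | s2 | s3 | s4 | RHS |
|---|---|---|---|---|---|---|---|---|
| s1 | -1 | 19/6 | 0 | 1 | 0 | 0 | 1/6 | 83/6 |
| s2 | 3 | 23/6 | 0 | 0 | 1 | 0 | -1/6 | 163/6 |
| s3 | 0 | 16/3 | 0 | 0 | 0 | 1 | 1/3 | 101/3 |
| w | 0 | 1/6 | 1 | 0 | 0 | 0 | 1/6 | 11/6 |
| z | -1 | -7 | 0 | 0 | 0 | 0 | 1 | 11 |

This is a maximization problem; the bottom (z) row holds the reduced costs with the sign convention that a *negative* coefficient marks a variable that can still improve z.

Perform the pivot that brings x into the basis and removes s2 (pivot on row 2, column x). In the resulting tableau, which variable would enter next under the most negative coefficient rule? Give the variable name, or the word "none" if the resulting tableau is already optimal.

y

Pivot element 3. New z-row = old z-row − (-1)·(row 2/3).
Updated z-row coefficients: x: 0, y: -103/18, w: 0, s1: 0, s2: 1/3, s3: 0, s4: 17/18.
The most negative is -103/18 in column y, so y would enter next.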